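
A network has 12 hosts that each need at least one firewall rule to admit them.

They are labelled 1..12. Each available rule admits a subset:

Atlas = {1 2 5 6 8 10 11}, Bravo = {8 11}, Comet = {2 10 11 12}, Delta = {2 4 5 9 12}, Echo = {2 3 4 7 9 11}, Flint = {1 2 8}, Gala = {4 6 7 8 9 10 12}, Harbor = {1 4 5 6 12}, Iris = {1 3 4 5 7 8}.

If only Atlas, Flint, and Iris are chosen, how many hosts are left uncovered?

2

Union of Atlas, Flint, Iris = {1, 2, 3, 4, 5, 6, 7, 8, 10, 11}.
Not covered: 9, 12 — 2 hosts.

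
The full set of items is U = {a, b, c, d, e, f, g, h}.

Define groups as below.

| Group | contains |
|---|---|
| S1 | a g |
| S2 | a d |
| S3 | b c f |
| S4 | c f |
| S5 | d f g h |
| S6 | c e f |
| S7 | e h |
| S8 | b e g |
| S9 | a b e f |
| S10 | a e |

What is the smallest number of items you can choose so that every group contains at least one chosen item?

3

The 3 items {a, e, f} hit every group.
The groups S2, S3, S7 are pairwise disjoint, so any hitting set needs a separate item for each — at least 3. Hence 3 is optimal.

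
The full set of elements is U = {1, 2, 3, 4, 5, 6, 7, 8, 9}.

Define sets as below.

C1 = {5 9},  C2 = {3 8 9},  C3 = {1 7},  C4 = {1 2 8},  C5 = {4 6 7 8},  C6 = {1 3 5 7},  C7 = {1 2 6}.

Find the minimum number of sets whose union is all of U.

4

Take {C2, C5, C6, C7}. Their union is {1, 2, 3, 4, 5, 6, 7, 8, 9}, which is all 9 elements.
No 3 of the 7 sets cover everything (all 35 combinations miss at least one element), so 4 is optimal.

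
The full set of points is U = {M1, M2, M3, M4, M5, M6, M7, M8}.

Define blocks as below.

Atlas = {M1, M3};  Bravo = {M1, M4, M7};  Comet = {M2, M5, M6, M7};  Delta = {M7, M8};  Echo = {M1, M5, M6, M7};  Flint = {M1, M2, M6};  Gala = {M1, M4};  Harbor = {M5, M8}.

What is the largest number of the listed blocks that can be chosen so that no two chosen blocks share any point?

Flint, Harbor are pairwise disjoint (Flint={M1,M2,M6}; Harbor={M5,M8}).
Every remaining block overlaps one of these, and no 3 of the listed blocks are pairwise disjoint, so 2 is the maximum.

2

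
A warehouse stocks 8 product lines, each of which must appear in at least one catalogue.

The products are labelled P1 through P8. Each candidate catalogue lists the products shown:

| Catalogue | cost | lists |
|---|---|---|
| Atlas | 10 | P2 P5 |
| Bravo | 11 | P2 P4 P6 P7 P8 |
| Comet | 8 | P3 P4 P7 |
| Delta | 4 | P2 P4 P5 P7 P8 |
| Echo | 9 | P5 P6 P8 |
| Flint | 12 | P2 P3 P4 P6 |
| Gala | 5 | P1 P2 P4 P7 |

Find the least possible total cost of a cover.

21

Delta, Flint, Gala together cover every product (Delta ∪ Flint ∪ Gala = {P1, P2, P3, P4, P5, P6, P7, P8}); total cost 4 + 12 + 5 = 21.
No covering selection has total cost below 21.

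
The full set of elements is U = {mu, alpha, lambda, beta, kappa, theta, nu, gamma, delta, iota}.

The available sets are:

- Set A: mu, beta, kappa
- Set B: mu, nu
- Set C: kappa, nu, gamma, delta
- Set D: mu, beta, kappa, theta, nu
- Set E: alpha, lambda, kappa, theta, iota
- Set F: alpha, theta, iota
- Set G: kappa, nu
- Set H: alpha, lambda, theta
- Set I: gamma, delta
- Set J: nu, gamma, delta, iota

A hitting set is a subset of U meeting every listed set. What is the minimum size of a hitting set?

Take T = {mu, alpha, nu, delta}. Each listed set contains at least one of these, so T is a hitting set of size 4.
No choice of 3 elements meets every set, so 4 is the minimum.

4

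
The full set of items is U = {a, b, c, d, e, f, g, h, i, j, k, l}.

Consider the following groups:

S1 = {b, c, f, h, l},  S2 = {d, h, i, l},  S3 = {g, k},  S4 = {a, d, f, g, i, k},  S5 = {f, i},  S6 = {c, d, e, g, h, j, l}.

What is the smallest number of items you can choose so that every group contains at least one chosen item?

3

Take T = {g, h, i}. Each listed group contains at least one of these, so T is a hitting set of size 3.
No choice of 2 items meets every group, so 3 is the minimum.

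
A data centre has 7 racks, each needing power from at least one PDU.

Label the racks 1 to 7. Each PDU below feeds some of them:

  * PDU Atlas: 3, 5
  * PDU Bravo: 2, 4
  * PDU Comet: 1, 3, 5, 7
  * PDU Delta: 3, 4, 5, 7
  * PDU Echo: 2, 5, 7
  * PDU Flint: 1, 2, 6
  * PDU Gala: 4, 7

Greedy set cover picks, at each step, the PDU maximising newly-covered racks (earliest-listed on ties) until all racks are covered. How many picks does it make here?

3

Greedy: pick Comet (covers 4 new) → pick Bravo (covers 2 new) → pick Flint (covers 1 new). Total picks: 3.
(The true minimum cover uses only 2 PDUs, so greedy is not optimal here.)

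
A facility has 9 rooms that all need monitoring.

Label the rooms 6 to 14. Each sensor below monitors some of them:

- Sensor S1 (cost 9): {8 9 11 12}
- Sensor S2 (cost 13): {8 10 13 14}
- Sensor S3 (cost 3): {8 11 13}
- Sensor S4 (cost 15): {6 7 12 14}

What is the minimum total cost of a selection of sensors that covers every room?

37

S1, S2, S4 together cover every room (S1 ∪ S2 ∪ S4 = {6, 7, 8, 9, 10, 11, 12, 13, 14}); total cost 9 + 13 + 15 = 37.
The greedy pick S3, S4, S1, S2 costs 40; no covering selection beats 37.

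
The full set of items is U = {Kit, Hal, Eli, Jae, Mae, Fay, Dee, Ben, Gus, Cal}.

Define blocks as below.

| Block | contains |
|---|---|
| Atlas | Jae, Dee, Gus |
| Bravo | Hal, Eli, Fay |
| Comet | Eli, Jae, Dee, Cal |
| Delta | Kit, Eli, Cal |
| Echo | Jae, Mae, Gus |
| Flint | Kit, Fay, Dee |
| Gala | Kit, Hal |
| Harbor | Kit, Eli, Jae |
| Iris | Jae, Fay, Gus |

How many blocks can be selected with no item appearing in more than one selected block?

Echo, Gala are pairwise disjoint (Echo={Jae,Mae,Gus}; Gala={Kit,Hal}).
Every remaining block overlaps one of these, and no 3 of the listed blocks are pairwise disjoint, so 2 is the maximum.

2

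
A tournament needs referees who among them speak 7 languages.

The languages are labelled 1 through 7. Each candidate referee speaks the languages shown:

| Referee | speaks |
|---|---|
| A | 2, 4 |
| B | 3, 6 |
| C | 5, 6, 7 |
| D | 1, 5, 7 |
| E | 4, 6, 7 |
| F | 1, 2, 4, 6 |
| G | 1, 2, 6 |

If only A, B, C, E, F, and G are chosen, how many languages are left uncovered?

0

Union of A, B, C, E, F, G = {1, 2, 3, 4, 5, 6, 7} — that's every language, so 0 are uncovered.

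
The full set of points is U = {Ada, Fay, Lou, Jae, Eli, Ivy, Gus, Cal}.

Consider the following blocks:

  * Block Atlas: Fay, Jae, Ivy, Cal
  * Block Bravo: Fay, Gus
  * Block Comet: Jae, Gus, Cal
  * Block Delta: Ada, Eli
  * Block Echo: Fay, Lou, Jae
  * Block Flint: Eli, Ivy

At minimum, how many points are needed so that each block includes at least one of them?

3

Take H = {Fay, Eli, Cal}. Each listed block contains at least one of these, so H is a hitting set of size 3.
No choice of 2 points meets every block, so 3 is the minimum.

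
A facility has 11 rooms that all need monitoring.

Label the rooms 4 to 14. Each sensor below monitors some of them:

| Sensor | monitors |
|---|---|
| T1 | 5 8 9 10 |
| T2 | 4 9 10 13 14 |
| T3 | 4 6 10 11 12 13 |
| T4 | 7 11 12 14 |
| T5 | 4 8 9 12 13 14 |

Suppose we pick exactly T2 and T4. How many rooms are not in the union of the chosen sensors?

3

Union of T2, T4 = {4, 7, 9, 10, 11, 12, 13, 14}.
Not covered: 5, 6, 8 — 3 rooms.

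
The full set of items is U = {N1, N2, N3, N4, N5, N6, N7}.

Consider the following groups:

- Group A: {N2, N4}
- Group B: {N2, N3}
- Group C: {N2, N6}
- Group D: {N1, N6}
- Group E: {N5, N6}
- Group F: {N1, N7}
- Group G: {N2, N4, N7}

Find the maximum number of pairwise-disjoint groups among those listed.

A, E, F are pairwise disjoint (A={N2,N4}; E={N5,N6}; F={N1,N7}).
Every remaining group overlaps one of these, and no 4 of the listed groups are pairwise disjoint, so 3 is the maximum.

3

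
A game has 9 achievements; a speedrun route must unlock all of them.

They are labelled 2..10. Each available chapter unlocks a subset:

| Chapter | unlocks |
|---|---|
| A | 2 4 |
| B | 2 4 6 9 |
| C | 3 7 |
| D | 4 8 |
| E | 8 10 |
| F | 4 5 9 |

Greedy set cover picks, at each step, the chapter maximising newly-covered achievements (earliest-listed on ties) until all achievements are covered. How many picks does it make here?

4

Greedy: pick B (covers 4 new) → pick C (covers 2 new) → pick E (covers 2 new) → pick F (covers 1 new). Total picks: 4.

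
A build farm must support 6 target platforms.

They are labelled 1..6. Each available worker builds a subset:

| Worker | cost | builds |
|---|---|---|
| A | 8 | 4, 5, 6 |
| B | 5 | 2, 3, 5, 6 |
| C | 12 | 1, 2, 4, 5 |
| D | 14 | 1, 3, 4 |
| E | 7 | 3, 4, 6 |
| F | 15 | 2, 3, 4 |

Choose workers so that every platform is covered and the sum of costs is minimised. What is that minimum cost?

B, C together cover every platform (B ∪ C = {1, 2, 3, 4, 5, 6}); total cost 5 + 12 = 17.
No covering selection has total cost below 17.

17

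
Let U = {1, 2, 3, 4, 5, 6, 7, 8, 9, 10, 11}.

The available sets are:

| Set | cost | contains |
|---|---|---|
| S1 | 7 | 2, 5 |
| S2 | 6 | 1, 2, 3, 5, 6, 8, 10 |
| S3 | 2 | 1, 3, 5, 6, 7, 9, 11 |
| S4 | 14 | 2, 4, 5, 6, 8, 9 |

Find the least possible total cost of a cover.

S2, S3, S4 together cover every point (S2 ∪ S3 ∪ S4 = {1, 2, 3, 4, 5, 6, 7, 8, 9, 10, 11}); total cost 6 + 2 + 14 = 22.
No covering selection has total cost below 22.

22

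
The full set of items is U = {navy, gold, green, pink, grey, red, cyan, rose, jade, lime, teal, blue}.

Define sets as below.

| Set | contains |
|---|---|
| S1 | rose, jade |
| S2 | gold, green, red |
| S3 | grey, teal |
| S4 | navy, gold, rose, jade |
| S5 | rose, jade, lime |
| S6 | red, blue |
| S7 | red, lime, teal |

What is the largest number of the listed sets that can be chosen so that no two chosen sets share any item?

3

S1, S3, S6 are pairwise disjoint (S1={rose,jade}; S3={grey,teal}; S6={red,blue}).
Every remaining set overlaps one of these, and no 4 of the listed sets are pairwise disjoint, so 3 is the maximum.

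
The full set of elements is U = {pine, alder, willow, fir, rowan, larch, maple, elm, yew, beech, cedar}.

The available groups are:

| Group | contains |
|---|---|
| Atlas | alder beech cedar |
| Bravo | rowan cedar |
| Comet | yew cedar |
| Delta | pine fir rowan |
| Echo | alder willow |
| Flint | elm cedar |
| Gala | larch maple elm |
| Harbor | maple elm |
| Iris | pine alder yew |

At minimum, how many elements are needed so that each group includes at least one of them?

Take H = {pine, willow, maple, cedar}. Each listed group contains at least one of these, so H is a hitting set of size 4.
The groups Comet, Delta, Echo, Gala are pairwise disjoint, so any hitting set needs a separate element for each — at least 4. Hence 4 is optimal.

4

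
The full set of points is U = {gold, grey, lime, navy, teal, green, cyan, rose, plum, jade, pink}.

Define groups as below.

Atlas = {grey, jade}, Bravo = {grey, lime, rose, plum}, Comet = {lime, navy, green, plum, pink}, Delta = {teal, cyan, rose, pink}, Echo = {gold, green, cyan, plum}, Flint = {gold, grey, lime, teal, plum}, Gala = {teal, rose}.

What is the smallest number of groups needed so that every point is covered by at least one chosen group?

Atlas and Comet and Echo and Gala together: Atlas ∪ Comet ∪ Echo ∪ Gala = {gold, grey, lime, navy, teal, green, cyan, rose, plum, jade, pink} — every point is covered.
No 3 of the 7 groups cover everything (all 35 combinations miss at least one point), so 4 is optimal.

4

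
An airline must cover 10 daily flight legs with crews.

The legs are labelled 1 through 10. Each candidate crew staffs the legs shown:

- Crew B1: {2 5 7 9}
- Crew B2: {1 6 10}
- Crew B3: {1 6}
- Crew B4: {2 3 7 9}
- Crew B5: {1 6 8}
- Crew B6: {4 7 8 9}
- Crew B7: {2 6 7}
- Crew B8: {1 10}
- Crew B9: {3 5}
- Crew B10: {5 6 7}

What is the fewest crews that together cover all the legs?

4

Take {B4, B6, B8, B10}. Their union is {1, 2, 3, 4, 5, 6, 7, 8, 9, 10}, which is all 10 legs.
No 3 of the 10 crews cover everything (all 120 combinations miss at least one leg), so 4 is optimal.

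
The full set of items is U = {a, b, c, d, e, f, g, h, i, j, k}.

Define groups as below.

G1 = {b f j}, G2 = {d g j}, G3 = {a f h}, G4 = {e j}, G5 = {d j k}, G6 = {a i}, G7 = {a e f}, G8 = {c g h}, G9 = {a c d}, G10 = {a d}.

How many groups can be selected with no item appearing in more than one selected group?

G5, G7, G8 are pairwise disjoint (G5={d,j,k}; G7={a,e,f}; G8={c,g,h}).
Every remaining group overlaps one of these, and no 4 of the listed groups are pairwise disjoint, so 3 is the maximum.

3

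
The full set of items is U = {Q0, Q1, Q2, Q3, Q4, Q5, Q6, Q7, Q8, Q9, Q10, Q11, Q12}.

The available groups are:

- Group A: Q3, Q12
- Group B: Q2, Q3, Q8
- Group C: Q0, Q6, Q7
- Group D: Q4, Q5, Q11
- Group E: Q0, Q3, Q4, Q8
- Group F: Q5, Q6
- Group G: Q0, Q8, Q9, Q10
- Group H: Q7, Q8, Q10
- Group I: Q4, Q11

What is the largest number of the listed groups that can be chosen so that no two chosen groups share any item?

4

A, F, H, I are pairwise disjoint (A={Q3,Q12}; F={Q5,Q6}; H={Q7,Q8,Q10}; I={Q4,Q11}).
Every remaining group overlaps one of these, and no 5 of the listed groups are pairwise disjoint, so 4 is the maximum.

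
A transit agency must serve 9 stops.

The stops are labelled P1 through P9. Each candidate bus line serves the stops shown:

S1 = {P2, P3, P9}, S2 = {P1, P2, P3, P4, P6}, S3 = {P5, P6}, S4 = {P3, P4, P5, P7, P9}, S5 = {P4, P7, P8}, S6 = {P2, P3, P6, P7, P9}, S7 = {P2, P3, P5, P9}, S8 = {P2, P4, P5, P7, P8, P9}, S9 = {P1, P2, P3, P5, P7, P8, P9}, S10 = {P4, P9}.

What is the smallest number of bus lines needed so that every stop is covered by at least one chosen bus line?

2

S2 and S8 together: S2 ∪ S8 = {P1, P2, P3, P4, P5, P6, P7, P8, P9} — every stop is covered.
No single bus line has all 9 stops (the largest, S9, has 7), so 2 is optimal.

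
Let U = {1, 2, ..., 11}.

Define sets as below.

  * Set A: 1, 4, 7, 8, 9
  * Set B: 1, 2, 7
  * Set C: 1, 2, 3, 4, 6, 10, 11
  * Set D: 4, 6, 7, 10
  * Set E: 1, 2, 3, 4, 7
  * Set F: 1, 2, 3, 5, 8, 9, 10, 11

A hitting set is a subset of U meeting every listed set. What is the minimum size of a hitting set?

2

Take H = {2, 4}. Each listed set contains at least one of these, so H is a hitting set of size 2.
No single point lies in every set, so at least 2 are needed and 2 is optimal.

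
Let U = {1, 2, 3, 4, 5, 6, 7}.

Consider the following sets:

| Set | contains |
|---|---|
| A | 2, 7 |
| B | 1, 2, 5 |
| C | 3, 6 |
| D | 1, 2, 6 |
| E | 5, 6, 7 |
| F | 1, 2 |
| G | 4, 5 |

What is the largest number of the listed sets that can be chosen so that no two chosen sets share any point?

3

A, C, G are pairwise disjoint (A={2,7}; C={3,6}; G={4,5}).
Every remaining set overlaps one of these, and no 4 of the listed sets are pairwise disjoint, so 3 is the maximum.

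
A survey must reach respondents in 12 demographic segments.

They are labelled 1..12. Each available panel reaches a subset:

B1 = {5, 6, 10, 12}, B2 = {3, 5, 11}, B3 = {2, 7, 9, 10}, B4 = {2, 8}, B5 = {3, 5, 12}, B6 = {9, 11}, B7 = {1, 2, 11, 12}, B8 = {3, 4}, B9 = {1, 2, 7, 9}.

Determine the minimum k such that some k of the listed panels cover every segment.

Take {B1, B3, B4, B7, B8}. Their union is {1, 2, 3, 4, 5, 6, 7, 8, 9, 10, 11, 12}, which is all 12 segments.
No 4 of the 9 panels cover everything (all 126 combinations miss at least one segment), so 5 is optimal.

5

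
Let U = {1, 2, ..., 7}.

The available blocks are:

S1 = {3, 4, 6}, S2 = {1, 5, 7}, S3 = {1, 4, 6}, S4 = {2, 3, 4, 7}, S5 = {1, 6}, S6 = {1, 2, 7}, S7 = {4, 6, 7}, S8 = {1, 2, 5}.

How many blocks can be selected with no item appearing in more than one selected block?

S1, S8 are pairwise disjoint (S1={3,4,6}; S8={1,2,5}).
Every remaining block overlaps one of these, and no 3 of the listed blocks are pairwise disjoint, so 2 is the maximum.

2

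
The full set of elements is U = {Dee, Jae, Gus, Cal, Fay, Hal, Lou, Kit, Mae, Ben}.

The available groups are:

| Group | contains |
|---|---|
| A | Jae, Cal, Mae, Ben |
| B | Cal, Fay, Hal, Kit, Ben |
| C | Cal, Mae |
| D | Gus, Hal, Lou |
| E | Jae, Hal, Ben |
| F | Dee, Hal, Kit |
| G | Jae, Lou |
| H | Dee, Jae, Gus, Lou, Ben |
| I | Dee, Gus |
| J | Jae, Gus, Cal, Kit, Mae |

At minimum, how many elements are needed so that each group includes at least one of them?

Take T = {Jae, Gus, Cal, Kit}. Each listed group contains at least one of these, so T is a hitting set of size 4.
No choice of 3 elements meets every group, so 4 is the minimum.

4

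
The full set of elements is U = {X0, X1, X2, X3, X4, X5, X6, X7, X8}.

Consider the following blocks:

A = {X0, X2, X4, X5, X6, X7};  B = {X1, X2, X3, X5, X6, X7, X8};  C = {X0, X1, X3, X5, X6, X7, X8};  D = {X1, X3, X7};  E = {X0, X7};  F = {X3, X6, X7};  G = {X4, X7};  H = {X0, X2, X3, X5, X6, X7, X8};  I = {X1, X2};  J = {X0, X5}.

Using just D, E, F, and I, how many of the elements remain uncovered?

Union of D, E, F, I = {X0, X1, X2, X3, X6, X7}.
Not covered: X4, X5, X8 — 3 elements.

3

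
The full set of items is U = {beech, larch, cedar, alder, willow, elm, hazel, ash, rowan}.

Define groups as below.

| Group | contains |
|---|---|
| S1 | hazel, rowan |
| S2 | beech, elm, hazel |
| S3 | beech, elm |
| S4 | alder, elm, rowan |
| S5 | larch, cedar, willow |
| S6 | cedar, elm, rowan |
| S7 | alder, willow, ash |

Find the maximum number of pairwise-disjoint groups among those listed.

S1, S3, S5 are pairwise disjoint (S1={hazel,rowan}; S3={beech,elm}; S5={larch,cedar,willow}).
Every remaining group overlaps one of these, and no 4 of the listed groups are pairwise disjoint, so 3 is the maximum.

3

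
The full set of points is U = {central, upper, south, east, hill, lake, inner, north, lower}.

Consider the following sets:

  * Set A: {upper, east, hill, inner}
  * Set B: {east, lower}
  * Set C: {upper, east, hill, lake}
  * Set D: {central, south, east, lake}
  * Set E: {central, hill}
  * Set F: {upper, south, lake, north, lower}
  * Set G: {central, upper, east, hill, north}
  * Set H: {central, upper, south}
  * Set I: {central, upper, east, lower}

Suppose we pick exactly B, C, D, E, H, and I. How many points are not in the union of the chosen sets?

2

Union of B, C, D, E, H, I = {central, upper, south, east, hill, lake, lower}.
Not covered: inner, north — 2 points.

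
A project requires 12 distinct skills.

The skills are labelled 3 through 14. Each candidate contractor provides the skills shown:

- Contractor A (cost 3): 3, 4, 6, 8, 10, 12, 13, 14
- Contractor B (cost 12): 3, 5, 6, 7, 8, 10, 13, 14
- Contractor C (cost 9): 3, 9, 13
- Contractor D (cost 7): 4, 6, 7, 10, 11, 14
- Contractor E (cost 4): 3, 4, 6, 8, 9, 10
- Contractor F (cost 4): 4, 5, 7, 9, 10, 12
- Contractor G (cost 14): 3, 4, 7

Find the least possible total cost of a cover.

14

A, D, F together cover every skill (A ∪ D ∪ F = {3, 4, 5, 6, 7, 8, 9, 10, 11, 12, 13, 14}); total cost 3 + 7 + 4 = 14.
No covering selection has total cost below 14.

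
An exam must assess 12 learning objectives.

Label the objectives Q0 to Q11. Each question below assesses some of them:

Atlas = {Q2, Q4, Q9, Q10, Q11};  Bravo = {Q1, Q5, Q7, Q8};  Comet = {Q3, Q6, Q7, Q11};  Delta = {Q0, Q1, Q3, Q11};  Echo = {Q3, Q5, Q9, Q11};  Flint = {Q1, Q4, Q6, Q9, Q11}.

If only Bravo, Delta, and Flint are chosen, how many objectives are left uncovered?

2

Union of Bravo, Delta, Flint = {Q0, Q1, Q3, Q4, Q5, Q6, Q7, Q8, Q9, Q11}.
Not covered: Q2, Q10 — 2 objectives.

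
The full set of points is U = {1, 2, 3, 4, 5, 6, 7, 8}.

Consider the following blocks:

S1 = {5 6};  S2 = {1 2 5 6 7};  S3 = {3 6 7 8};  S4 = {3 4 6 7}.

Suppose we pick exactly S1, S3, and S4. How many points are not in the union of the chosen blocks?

Union of S1, S3, S4 = {3, 4, 5, 6, 7, 8}.
Not covered: 1, 2 — 2 points.

2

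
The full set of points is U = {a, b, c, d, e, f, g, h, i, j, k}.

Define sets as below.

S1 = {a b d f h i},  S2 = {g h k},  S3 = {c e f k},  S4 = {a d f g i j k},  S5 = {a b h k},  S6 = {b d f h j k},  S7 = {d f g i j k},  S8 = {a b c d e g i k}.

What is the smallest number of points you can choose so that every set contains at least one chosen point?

2

T = {a, k} meets every set (each contains at least one member of T), and |T| = 2.
No single point lies in every set, so at least 2 are needed and 2 is optimal.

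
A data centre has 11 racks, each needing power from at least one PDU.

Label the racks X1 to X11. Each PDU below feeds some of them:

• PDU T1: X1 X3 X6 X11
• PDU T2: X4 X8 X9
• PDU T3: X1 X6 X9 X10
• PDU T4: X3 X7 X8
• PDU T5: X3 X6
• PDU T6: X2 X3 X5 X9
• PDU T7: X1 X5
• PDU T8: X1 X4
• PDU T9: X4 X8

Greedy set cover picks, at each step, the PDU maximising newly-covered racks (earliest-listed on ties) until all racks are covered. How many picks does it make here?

Greedy: pick T1 (covers 4 new) → pick T2 (covers 3 new) → pick T6 (covers 2 new) → pick T3 (covers 1 new) → pick T4 (covers 1 new). Total picks: 5.

5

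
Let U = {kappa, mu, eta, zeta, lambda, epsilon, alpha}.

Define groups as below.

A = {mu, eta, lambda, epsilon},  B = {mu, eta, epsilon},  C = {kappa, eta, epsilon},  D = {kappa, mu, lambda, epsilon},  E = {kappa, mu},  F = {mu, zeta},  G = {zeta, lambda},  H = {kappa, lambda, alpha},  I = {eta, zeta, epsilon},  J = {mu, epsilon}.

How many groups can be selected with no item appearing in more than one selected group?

2

E, G are pairwise disjoint (E={kappa,mu}; G={zeta,lambda}).
Every remaining group overlaps one of these, and no 3 of the listed groups are pairwise disjoint, so 2 is the maximum.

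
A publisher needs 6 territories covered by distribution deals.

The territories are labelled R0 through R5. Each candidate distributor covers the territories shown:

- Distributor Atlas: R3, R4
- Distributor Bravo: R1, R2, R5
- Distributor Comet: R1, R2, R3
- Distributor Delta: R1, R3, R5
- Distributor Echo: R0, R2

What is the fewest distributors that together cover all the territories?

3

Atlas and Delta and Echo together: Atlas ∪ Delta ∪ Echo = {R0, R1, R2, R3, R4, R5} — every territory is covered.
Only Echo contains R0, so Echo is forced; the remaining 4 territories need at least 2 more distributors (each remaining distributor adds at most 3) — so at least 3 distributors are needed, and 3 is optimal.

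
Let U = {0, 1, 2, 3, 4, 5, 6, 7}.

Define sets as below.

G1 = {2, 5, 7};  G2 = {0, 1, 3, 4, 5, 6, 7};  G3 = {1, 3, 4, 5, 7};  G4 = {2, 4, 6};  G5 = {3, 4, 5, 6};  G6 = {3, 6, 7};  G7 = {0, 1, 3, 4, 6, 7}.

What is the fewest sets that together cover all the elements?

Take {G2, G4}. Their union is {0, 1, 2, 3, 4, 5, 6, 7}, which is all 8 elements.
No single set has all 8 elements (the largest, G2, has 7), so 2 is optimal.

2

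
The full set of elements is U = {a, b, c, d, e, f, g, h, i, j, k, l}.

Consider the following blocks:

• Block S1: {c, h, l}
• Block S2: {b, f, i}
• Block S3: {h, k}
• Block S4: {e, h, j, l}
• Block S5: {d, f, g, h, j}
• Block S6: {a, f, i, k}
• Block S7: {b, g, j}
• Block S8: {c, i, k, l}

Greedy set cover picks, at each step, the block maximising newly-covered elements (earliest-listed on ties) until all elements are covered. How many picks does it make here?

5

Greedy: pick S5 (covers 5 new) → pick S8 (covers 4 new) → pick S2 (covers 1 new) → pick S4 (covers 1 new) → pick S6 (covers 1 new). Total picks: 5.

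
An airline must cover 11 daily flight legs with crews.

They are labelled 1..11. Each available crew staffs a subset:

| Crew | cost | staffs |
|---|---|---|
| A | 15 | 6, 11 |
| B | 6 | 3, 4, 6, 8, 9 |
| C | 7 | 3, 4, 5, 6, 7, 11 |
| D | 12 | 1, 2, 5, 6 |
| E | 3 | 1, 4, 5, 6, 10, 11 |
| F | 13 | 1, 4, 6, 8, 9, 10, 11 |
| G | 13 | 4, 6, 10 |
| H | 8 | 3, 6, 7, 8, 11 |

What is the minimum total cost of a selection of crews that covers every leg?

28

B, C, D, E together cover every leg (B ∪ C ∪ D ∪ E = {1, 2, 3, 4, 5, 6, 7, 8, 9, 10, 11}); total cost 6 + 7 + 12 + 3 = 28.
No covering selection has total cost below 28.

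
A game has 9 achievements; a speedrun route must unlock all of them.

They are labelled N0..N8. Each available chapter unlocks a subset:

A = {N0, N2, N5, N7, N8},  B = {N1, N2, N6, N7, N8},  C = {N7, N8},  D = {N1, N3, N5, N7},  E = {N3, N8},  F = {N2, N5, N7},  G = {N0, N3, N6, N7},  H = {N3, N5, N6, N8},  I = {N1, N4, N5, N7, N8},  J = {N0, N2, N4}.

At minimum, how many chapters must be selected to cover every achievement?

B and H and J together: B ∪ H ∪ J = {N0, N1, N2, N3, N4, N5, N6, N7, N8} — every achievement is covered.
No 2 of the 10 chapters cover everything (all 45 combinations miss at least one achievement), so 3 is optimal.

3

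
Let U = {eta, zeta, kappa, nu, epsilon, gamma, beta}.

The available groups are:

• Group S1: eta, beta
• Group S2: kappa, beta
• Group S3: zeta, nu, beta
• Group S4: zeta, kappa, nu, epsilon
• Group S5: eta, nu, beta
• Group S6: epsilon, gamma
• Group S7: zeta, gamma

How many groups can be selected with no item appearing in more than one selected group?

S1, S6 are pairwise disjoint (S1={eta,beta}; S6={epsilon,gamma}).
Every remaining group overlaps one of these, and no 3 of the listed groups are pairwise disjoint, so 2 is the maximum.

2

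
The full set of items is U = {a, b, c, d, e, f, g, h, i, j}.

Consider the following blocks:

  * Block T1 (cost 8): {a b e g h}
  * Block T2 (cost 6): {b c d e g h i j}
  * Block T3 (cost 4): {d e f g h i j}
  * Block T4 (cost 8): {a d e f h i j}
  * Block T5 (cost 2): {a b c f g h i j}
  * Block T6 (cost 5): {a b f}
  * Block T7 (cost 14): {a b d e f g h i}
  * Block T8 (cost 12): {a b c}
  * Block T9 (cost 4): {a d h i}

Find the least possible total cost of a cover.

T3, T5 together cover every item (T3 ∪ T5 = {a, b, c, d, e, f, g, h, i, j}); total cost 4 + 2 = 6.
No covering selection has total cost below 6.

6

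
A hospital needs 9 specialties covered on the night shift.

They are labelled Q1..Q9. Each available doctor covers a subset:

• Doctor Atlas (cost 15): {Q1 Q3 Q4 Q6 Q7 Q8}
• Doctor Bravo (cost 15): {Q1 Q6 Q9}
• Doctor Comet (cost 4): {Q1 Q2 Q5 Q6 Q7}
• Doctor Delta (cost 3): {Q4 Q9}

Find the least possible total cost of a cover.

Atlas, Comet, Delta together cover every specialty (Atlas ∪ Comet ∪ Delta = {Q1, Q2, Q3, Q4, Q5, Q6, Q7, Q8, Q9}); total cost 15 + 4 + 3 = 22.
No covering selection has total cost below 22.

22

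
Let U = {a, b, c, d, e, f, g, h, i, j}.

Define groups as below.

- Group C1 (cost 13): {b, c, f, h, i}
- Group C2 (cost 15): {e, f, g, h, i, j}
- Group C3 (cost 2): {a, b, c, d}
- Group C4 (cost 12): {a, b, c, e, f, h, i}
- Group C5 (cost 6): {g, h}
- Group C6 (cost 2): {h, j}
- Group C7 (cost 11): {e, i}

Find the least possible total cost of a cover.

17

C2, C3 together cover every element (C2 ∪ C3 = {a, b, c, d, e, f, g, h, i, j}); total cost 15 + 2 = 17.
The greedy pick C3, C6, C2 costs 19; no covering selection beats 17.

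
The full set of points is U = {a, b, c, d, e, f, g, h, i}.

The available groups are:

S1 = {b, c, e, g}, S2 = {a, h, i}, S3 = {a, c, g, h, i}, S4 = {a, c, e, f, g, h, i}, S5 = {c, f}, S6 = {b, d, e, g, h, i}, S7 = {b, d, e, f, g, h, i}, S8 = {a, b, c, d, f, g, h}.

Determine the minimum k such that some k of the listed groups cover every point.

S4 and S8 together: S4 ∪ S8 = {a, b, c, d, e, f, g, h, i} — every point is covered.
No single group has all 9 points (the largest, S4, has 7), so 2 is optimal.

2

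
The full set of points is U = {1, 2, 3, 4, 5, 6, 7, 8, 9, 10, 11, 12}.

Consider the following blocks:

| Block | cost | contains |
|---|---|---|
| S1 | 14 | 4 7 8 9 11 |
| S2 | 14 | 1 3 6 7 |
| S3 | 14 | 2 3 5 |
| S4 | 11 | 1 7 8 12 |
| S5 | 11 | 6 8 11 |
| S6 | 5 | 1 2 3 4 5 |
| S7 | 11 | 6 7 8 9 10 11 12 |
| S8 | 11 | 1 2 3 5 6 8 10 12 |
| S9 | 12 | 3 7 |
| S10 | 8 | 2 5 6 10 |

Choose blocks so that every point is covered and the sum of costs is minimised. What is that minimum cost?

S6, S7 together cover every point (S6 ∪ S7 = {1, 2, 3, 4, 5, 6, 7, 8, 9, 10, 11, 12}); total cost 5 + 11 = 16.
No covering selection has total cost below 16.

16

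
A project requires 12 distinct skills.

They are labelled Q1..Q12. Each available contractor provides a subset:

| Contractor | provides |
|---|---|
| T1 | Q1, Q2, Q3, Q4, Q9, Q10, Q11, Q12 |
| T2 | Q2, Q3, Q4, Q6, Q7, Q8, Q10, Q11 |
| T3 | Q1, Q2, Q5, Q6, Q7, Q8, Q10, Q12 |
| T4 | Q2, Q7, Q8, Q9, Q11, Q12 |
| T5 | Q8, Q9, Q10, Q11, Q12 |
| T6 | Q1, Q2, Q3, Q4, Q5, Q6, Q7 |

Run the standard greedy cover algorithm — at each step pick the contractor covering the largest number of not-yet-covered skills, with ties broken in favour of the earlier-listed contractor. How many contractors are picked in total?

2

Greedy: pick T1 (covers 8 new) → pick T3 (covers 4 new). Total picks: 2.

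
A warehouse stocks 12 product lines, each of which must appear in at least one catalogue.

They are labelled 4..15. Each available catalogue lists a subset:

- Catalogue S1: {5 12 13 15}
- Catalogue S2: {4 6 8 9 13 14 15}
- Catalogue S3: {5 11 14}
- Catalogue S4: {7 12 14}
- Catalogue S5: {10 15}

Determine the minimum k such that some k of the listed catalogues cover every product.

4

S2 and S3 and S4 and S5 together: S2 ∪ S3 ∪ S4 ∪ S5 = {4, 5, 6, 7, 8, 9, 10, 11, 12, 13, 14, 15} — every product is covered.
Only S2 contains 4, so S2 is forced; the remaining 5 products need at least 3 more catalogues (each remaining catalogue adds at most 2) — so at least 4 catalogues are needed, and 4 is optimal.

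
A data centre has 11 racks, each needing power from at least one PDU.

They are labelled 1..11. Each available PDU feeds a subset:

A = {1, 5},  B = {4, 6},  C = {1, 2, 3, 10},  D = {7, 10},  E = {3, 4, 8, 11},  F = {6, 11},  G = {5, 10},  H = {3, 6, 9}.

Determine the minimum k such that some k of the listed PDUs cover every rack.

5

Take {A, C, D, E, H}. Their union is {1, 2, 3, 4, 5, 6, 7, 8, 9, 10, 11}, which is all 11 racks.
No 4 of the 8 PDUs cover everything (all 70 combinations miss at least one rack), so 5 is optimal.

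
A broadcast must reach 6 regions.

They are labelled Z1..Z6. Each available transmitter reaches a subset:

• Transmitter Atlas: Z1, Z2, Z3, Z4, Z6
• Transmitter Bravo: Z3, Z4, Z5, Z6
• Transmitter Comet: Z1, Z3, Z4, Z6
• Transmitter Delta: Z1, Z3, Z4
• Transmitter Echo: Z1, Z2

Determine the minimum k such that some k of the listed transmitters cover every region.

2

Bravo and Echo together: Bravo ∪ Echo = {Z1, Z2, Z3, Z4, Z5, Z6} — every region is covered.
No single transmitter has all 6 regions (the largest, Atlas, has 5), so 2 is optimal.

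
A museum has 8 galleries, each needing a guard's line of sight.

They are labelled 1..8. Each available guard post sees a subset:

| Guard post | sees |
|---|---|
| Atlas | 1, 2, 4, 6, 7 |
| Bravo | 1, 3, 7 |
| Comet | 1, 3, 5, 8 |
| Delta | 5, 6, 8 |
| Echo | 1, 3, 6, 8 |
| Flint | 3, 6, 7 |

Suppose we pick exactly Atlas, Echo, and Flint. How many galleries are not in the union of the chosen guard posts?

Union of Atlas, Echo, Flint = {1, 2, 3, 4, 6, 7, 8}.
Not covered: 5 — 1 gallery.

1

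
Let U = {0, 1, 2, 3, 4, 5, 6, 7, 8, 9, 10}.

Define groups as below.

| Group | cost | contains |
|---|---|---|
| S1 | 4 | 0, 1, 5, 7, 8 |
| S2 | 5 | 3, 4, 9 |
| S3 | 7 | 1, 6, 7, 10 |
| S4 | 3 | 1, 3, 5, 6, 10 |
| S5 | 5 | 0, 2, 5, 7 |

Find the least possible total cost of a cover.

17

S1, S2, S4, S5 together cover every item (S1 ∪ S2 ∪ S4 ∪ S5 = {0, 1, 2, 3, 4, 5, 6, 7, 8, 9, 10}); total cost 4 + 5 + 3 + 5 = 17.
No covering selection has total cost below 17.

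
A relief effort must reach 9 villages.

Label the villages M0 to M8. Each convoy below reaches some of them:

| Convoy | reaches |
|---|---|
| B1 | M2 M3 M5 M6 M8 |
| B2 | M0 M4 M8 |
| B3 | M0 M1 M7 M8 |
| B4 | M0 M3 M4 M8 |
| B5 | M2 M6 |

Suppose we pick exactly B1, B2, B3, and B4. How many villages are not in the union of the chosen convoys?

Union of B1, B2, B3, B4 = {M0, M1, M2, M3, M4, M5, M6, M7, M8} — that's every village, so 0 are uncovered.

0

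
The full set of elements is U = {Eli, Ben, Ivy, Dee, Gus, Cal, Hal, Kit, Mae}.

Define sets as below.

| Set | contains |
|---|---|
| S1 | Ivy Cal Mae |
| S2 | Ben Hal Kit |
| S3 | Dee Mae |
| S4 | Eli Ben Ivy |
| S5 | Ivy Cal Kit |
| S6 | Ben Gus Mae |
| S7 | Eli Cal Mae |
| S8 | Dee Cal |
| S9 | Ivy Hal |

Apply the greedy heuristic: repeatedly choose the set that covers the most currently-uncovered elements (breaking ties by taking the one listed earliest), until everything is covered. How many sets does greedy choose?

Greedy: pick S1 (covers 3 new) → pick S2 (covers 3 new) → pick S3 (covers 1 new) → pick S4 (covers 1 new) → pick S6 (covers 1 new). Total picks: 5.
(The true minimum cover uses only 4 sets, so greedy is not optimal here.)

5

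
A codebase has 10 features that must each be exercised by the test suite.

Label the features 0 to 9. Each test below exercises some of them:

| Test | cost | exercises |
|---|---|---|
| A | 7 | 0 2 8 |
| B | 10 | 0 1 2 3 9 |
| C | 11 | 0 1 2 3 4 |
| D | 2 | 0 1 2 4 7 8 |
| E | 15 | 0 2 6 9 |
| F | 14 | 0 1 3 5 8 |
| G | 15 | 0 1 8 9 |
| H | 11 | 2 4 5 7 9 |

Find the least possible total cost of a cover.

31

D, E, F together cover every feature (D ∪ E ∪ F = {0, 1, 2, 3, 4, 5, 6, 7, 8, 9}); total cost 2 + 15 + 14 = 31.
The greedy pick D, B, H, E costs 38; no covering selection beats 31.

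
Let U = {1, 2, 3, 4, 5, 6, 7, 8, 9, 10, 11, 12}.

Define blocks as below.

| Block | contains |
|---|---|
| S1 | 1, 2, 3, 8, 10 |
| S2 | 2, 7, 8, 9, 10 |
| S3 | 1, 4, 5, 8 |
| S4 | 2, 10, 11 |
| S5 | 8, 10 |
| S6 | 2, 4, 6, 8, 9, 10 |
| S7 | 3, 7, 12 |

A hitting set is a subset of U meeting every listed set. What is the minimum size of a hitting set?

Take H = {7, 8, 11}. Each listed block contains at least one of these, so H is a hitting set of size 3.
The blocks S3, S4, S7 are pairwise disjoint, so any hitting set needs a separate point for each — at least 3. Hence 3 is optimal.

3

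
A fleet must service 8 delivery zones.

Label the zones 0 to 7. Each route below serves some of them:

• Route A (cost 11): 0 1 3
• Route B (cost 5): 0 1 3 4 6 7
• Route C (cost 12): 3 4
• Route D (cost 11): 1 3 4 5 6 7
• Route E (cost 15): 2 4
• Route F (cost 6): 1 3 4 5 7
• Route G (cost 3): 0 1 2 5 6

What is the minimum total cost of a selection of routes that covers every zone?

B, G together cover every zone (B ∪ G = {0, 1, 2, 3, 4, 5, 6, 7}); total cost 5 + 3 = 8.
No covering selection has total cost below 8.

8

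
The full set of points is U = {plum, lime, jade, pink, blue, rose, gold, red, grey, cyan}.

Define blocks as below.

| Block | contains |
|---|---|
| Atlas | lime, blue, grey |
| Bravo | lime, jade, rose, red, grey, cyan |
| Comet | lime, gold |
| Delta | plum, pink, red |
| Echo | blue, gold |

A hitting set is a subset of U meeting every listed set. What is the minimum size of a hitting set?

The 3 points {lime, gold, red} hit every block.
No choice of 2 points meets every block, so 3 is the minimum.

3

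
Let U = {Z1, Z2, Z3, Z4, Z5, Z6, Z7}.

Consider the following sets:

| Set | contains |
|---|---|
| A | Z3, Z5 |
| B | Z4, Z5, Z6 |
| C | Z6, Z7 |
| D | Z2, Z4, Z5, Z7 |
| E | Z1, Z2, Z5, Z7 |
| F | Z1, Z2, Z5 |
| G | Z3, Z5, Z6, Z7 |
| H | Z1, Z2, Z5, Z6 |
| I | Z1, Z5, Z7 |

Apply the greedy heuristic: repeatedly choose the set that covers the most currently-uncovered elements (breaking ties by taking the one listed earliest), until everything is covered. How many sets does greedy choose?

Greedy: pick D (covers 4 new) → pick G (covers 2 new) → pick E (covers 1 new). Total picks: 3.

3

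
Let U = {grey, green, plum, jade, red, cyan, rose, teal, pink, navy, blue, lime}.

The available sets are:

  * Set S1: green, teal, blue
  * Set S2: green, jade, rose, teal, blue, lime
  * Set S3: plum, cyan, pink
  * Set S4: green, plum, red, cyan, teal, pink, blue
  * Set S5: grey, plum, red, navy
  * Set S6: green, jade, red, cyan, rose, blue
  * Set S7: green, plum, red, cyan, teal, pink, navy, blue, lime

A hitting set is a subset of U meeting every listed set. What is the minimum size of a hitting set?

H = {plum, blue} meets every set (each contains at least one member of H), and |H| = 2.
The sets S1, S3 are pairwise disjoint, so any hitting set needs a separate element for each — at least 2. Hence 2 is optimal.

2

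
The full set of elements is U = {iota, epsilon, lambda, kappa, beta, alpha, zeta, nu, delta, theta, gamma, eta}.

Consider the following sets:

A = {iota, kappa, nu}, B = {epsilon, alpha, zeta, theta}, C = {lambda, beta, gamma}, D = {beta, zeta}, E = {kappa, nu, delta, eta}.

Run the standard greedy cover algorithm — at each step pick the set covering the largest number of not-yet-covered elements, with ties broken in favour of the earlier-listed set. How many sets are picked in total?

Greedy: pick B (covers 4 new) → pick E (covers 4 new) → pick C (covers 3 new) → pick A (covers 1 new). Total picks: 4.

4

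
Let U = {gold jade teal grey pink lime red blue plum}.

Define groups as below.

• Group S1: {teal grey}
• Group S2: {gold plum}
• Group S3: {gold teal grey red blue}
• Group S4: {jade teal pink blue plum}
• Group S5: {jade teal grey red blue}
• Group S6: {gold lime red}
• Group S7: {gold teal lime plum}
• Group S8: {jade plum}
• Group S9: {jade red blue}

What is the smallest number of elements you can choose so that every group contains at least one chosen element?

The 3 elements {gold, jade, grey} hit every group.
The groups S1, S2, S9 are pairwise disjoint, so any hitting set needs a separate element for each — at least 3. Hence 3 is optimal.

3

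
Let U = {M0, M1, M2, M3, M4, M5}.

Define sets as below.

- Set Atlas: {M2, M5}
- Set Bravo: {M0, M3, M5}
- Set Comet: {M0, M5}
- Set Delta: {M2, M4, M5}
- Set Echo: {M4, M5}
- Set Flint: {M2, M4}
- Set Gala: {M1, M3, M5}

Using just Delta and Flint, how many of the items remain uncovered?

3

Union of Delta, Flint = {M2, M4, M5}.
Not covered: M0, M1, M3 — 3 items.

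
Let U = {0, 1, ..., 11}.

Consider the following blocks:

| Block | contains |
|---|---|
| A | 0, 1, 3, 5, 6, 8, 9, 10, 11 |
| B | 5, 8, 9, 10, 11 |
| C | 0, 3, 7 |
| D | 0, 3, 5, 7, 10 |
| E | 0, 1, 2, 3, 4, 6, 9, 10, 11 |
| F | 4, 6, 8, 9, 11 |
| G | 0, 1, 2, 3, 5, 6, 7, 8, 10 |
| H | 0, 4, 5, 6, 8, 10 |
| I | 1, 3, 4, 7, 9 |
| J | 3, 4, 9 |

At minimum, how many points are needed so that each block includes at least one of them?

2

The 2 points {3, 8} hit every block.
The blocks C, F are pairwise disjoint, so any hitting set needs a separate point for each — at least 2. Hence 2 is optimal.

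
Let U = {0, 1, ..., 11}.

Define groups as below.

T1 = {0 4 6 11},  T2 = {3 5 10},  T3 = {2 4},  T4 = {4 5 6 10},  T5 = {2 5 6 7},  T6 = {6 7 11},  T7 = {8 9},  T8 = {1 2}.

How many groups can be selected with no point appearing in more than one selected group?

T1, T2, T7, T8 are pairwise disjoint (T1={0,4,6,11}; T2={3,5,10}; T7={8,9}; T8={1,2}).
Every remaining group overlaps one of these, and no 5 of the listed groups are pairwise disjoint, so 4 is the maximum.

4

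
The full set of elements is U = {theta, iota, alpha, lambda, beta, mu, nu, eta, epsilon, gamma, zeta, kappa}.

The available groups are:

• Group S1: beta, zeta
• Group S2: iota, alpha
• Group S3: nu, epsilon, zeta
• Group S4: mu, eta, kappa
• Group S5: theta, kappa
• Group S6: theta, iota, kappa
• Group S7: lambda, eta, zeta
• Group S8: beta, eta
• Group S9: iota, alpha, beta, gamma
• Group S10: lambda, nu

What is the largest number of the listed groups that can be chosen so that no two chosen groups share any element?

4

S2, S3, S5, S8 are pairwise disjoint (S2={iota,alpha}; S3={nu,epsilon,zeta}; S5={theta,kappa}; S8={beta,eta}).
Every remaining group overlaps one of these, and no 5 of the listed groups are pairwise disjoint, so 4 is the maximum.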